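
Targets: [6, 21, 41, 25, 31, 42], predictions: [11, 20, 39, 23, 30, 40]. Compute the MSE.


Squared errors: (6-11)²=25, (21-20)²=1, (41-39)²=4, (25-23)²=4, (31-30)²=1, (42-40)²=4
Sum = 39
MSE = 39/6 = 13/2

13/2


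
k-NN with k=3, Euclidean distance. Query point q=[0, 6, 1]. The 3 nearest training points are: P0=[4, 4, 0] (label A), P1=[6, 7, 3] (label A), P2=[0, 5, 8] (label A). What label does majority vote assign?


d(q,P0) = 4.5826  (label A)
d(q,P1) = 6.4031  (label A)
d(q,P2) = 7.0711  (label A)
Votes: A=3, B=0
Majority → A

A


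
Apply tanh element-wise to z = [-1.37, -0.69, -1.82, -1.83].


tanh(-1.37) = -0.8787
tanh(-0.69) = -0.598
tanh(-1.82) = -0.9488
tanh(-1.83) = -0.9498
result = [-0.8787, -0.598, -0.9488, -0.9498]

[-0.8787, -0.598, -0.9488, -0.9498]


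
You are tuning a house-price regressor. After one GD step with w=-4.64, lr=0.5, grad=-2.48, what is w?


w_new = w - α·∇
= -4.64 - 0.5·-2.48
= -4.64 + 1.24
= -3.4

-3.4


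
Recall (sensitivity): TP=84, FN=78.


Recall = TP/(TP+FN)
= 84/(84+78)
= 84/162 = 51.85%

51.85%


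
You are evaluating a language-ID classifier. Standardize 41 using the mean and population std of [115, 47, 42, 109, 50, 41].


μ = 67.3333, σ = 31.7735
z = (41 - 67.3333)/31.7735 = -0.8288

-0.8288


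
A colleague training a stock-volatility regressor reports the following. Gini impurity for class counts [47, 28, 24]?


Probabilities: [47/99, 28/99, 24/99] ≈ [0.4747, 0.2828, 0.2424]
Σpᵢ² = (2209 + 784 + 576)/99² = 3569/9801
Gini = 1 - Σpᵢ² = 1 - 3569/9801 = 0.6359

0.6359


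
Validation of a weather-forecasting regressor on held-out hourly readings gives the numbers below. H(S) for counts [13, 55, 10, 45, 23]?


Probabilities: [13/146, 55/146, 10/146, 45/146, 23/146] ≈ [0.089, 0.3767, 0.0685, 0.3082, 0.1575]
H = -((13/146)·log₂(13/146) + (55/146)·log₂(55/146) + (10/146)·log₂(10/146) + (45/146)·log₂(45/146) + (23/146)·log₂(23/146))
  = 2.0496 bits

2.0496 bits


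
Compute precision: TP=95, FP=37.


Precision = TP/(TP+FP)
= 95/(95+37)
= 95/132 = 71.97%

71.97%


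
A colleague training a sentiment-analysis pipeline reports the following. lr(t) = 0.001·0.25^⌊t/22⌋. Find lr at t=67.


n_drops = ⌊67/22⌋ = 3
lr = 0.001·0.25^3 = 0.001·0.015625 = 0.000015625

0.000015625


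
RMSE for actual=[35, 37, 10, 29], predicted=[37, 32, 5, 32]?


MSE = 63/4 = 15.75
RMSE = √(63/4) = 3.9686

3.9686


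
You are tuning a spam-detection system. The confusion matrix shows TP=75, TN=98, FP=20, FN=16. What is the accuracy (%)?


Accuracy = (TP+TN)/(TP+TN+FP+FN)
= (75+98)/(209)
= 173/209 = 82.78%

82.78%


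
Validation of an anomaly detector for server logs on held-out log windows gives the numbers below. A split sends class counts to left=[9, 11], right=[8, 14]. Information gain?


Parent = [17, 25], H_parent = 0.9737
H_left = 0.9928 (n=20), H_right = 0.9457 (n=22)
H_children = (20/42)·0.9928 + (22/42)·0.9457 = 0.9681
IG = 0.9737 - 0.9681 = 0.0056

0.0056


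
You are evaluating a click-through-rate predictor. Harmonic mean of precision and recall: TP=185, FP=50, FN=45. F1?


Precision = 185/235 = 0.7872
Recall = 185/230 = 0.8043
F1 = 2·P·R/(P+R) = 2·TP/(2·TP+FP+FN) = 370/(370+50+45) = 370/465 = 0.7957

0.7957


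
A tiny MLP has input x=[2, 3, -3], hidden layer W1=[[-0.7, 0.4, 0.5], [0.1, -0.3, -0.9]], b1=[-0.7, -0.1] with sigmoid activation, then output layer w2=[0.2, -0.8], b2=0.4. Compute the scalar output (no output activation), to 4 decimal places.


z1[0] = (-0.7)·(2) + (0.4)·(3) + (0.5)·(-3) - 0.7 = -2.4
z1[1] = (0.1)·(2) + (-0.3)·(3) + (-0.9)·(-3) - 0.1 = 1.9
h = sigmoid(z1) = [0.0832, 0.8699]
output = (0.2)·(0.0832) + (-0.8)·(0.8699) + 0.4 = -0.2793

-0.2793


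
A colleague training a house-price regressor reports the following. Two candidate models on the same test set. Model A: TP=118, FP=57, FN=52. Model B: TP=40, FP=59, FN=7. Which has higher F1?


Model A: P=118/175=0.6743, R=118/170=0.6941, F1=2PR/(P+R)=2TP/(2TP+FP+FN)=236/345=0.6841
Model B: P=40/99=0.404, R=40/47=0.8511, F1=2PR/(P+R)=2TP/(2TP+FP+FN)=80/146=0.5479
0.6841 > 0.5479 → Model A

Model A


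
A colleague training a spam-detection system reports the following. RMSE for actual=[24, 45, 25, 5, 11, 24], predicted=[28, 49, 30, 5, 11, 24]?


MSE = 57/6 = 9.5
RMSE = √(57/6) = 3.0822

3.0822


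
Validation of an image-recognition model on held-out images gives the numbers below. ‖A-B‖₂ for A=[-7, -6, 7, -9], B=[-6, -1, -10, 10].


d = √((-7+ 6)² + (-6+ 1)² + (7+ 10)² + (-9-10)²)
  = √(1 + 25 + 289 + 361)
  = √676 = 26.0

26.0


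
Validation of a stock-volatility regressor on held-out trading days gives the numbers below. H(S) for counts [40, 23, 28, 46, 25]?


Probabilities: [40/162, 23/162, 28/162, 46/162, 25/162] ≈ [0.2469, 0.142, 0.1728, 0.284, 0.1543]
H = -((40/162)·log₂(40/162) + (23/162)·log₂(23/162) + (28/162)·log₂(28/162) + (46/162)·log₂(46/162) + (25/162)·log₂(25/162))
  = 2.2676 bits

2.2676 bits


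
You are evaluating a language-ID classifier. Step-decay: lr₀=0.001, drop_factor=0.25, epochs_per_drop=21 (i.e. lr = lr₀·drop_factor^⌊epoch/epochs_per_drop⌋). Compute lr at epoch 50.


n_drops = ⌊50/21⌋ = 2
lr = 0.001·0.25^2 = 0.001·0.0625 = 0.0000625

0.0000625


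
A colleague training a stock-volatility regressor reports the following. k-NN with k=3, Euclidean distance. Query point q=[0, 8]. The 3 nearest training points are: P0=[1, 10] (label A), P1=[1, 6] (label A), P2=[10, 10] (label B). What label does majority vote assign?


d(q,P0) = 2.2361  (label A)
d(q,P1) = 2.2361  (label A)
d(q,P2) = 10.198  (label B)
Votes: A=2, B=1
Majority → A

A


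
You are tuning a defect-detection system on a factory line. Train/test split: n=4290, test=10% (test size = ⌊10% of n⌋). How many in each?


Test = ⌊4290·10/100⌋ = 429
Train = 4290 - 429 = 3861

Train: 3861, Test: 429


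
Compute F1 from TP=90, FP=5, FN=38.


Precision = 90/95 = 0.9474
Recall = 90/128 = 0.7031
F1 = 2·P·R/(P+R) = 2·TP/(2·TP+FP+FN) = 180/(180+5+38) = 180/223 = 0.8072

0.8072


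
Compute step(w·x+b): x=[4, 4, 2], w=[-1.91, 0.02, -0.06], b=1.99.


z = (4)·(-1.91) + (4)·(0.02) + (2)·(-0.06) + 1.99
  = -5.69
step(z) = 0 (z<0)

0


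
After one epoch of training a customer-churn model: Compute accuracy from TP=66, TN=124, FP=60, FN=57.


Accuracy = (TP+TN)/(TP+TN+FP+FN)
= (66+124)/(307)
= 190/307 = 61.89%

61.89%


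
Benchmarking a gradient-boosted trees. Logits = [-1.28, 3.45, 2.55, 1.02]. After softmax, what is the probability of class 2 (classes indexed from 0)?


Exponentials: e^-1.28=0.278, e^3.45=31.5004, e^2.55=12.8071, e^1.02=2.7732
Sum = 47.3587
Softmax = [0.0059, 0.6651, 0.2704, 0.0586]
p[2] = 12.8071/47.3587 = 0.2704

0.2704


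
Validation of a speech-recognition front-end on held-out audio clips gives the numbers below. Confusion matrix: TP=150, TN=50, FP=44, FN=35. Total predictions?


Total = TP + TN + FP + FN
= 150 + 50 + 44 + 35
= 279
(Predicted positive: 194, predicted negative: 85)

279


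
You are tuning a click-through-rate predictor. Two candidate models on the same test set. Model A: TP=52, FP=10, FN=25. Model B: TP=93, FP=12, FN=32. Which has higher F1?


Model A: P=52/62=0.8387, R=52/77=0.6753, F1=2PR/(P+R)=2TP/(2TP+FP+FN)=104/139=0.7482
Model B: P=93/105=0.8857, R=93/125=0.744, F1=2PR/(P+R)=2TP/(2TP+FP+FN)=186/230=0.8087
0.7482 < 0.8087 → Model B

Model B


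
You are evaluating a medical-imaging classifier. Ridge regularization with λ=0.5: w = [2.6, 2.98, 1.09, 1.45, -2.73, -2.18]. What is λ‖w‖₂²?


‖w‖₂² = (2.6)² + (2.98)² + (1.09)² + (1.45)² + (-2.73)² + (-2.18)²
     = 6.76 + 8.8804 + 1.1881 + 2.1025 + 7.4529 + 4.7524
     = 31.1363
λ·‖w‖₂² = 0.5·31.1363 = 15.56815

15.56815


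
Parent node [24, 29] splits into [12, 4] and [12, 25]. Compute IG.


Parent = [24, 29], H_parent = 0.9936
H_left = 0.8113 (n=16), H_right = 0.909 (n=37)
H_children = (16/53)·0.8113 + (37/53)·0.909 = 0.8795
IG = 0.9936 - 0.8795 = 0.1141

0.1141


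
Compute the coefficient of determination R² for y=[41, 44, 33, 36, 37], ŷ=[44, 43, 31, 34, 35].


ȳ = 38.2
SS_res = Σ(y-ŷ)² = 22
SS_tot = Σ(y-ȳ)² = 74.8
R² = 1 - SS_res/SS_tot = 1 - 0.2941 = 0.7059

0.7059


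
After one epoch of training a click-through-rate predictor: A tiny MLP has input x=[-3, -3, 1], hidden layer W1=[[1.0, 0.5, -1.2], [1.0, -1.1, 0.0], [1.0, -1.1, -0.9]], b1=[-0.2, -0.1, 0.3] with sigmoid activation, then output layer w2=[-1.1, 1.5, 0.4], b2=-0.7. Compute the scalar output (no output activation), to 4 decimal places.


z1[0] = (1.0)·(-3) + (0.5)·(-3) + (-1.2)·(1) - 0.2 = -5.9
z1[1] = (1.0)·(-3) + (-1.1)·(-3) + (0.0)·(1) - 0.1 = 0.2
z1[2] = (1.0)·(-3) + (-1.1)·(-3) + (-0.9)·(1) + 0.3 = -0.3
h = sigmoid(z1) = [0.0027, 0.5498, 0.4256]
output = (-1.1)·(0.0027) + (1.5)·(0.5498) + (0.4)·(0.4256) - 0.7 = 0.292

0.292


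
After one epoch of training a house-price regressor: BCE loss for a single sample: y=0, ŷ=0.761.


BCE = -[y·ln(p) + (1-y)·ln(1-p)]
= -0 - 1·ln(1-0.761)
= -ln(0.239) = 1.4313

1.4313


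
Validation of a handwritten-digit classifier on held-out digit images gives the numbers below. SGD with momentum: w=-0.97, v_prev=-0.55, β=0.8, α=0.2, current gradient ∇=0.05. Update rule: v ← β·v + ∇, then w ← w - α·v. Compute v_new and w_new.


v_new = 0.8·-0.55 + 0.05 = -0.44 + 0.05 = -0.39
w_new = -0.97 - 0.2·-0.39 = -0.97 + 0.078 = -0.892

v_new=-0.39, w_new=-0.892


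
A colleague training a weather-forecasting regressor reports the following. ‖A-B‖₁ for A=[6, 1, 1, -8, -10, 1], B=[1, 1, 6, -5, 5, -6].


d = |6-1| + |1-1| + |1-6| + |-8+ 5| + |-10-5| + |1+ 6|
  = 5 + 0 + 5 + 3 + 15 + 7
  = 35

35


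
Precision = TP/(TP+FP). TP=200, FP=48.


Precision = TP/(TP+FP)
= 200/(200+48)
= 200/248 = 80.65%

80.65%


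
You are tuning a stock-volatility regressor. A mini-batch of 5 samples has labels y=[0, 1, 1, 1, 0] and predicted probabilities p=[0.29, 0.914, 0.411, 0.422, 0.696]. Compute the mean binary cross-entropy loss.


L[0] = -ln(1-0.29) = -ln(0.71) = 0.3425
L[1] = -ln(0.914) = 0.0899
L[2] = -ln(0.411) = 0.8892
L[3] = -ln(0.422) = 0.8627
L[4] = -ln(1-0.696) = -ln(0.304) = 1.1907
mean = (0.3425 + 0.0899 + 0.8892 + 0.8627 + 1.1907)/5 = 0.675

0.675


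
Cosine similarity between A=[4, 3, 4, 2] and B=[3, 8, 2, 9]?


A·B = 4·3 + 3·8 + 4·2 + 2·9 = 62
‖A‖ = √45 = 6.7082, ‖B‖ = √158 = 12.5698
cos = 62/(√45·√158) = 62/√7110 = 0.7353

0.7353


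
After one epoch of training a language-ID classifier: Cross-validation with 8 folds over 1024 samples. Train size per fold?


Fold size = 1024/8 = 128
Training per fold = 1024 - 128 = 896

896


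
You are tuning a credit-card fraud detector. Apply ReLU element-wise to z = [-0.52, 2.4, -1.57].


ReLU(-0.52) = max(0, -0.52) = 0.0
ReLU(2.4) = max(0, 2.4) = 2.4
ReLU(-1.57) = max(0, -1.57) = 0.0
result = [0.0, 2.4, 0.0]

[0.0, 2.4, 0.0]


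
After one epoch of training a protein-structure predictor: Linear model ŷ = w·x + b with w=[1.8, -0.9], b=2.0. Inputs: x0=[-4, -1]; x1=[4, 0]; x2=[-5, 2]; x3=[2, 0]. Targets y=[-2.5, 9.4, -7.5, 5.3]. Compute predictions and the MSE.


ŷ0 = (1.8)·(-4) + (-0.9)·(-1) + 2.0 = -4.3
ŷ1 = (1.8)·(4) + (-0.9)·(0) + 2.0 = 9.2
ŷ2 = (1.8)·(-5) + (-0.9)·(2) + 2.0 = -8.8
ŷ3 = (1.8)·(2) + (-0.9)·(0) + 2.0 = 5.6
errors² = [3.24, 0.04, 1.69, 0.09]
MSE = 5.0600/4 = 1.265

1.265


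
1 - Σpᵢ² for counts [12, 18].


Probabilities: [12/30, 18/30] ≈ [0.4, 0.6]
Σpᵢ² = (144 + 324)/30² = 468/900
Gini = 1 - Σpᵢ² = 1 - 468/900 = 0.48

0.48


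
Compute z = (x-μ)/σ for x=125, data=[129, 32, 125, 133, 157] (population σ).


μ = 115.2, σ = 43.0646
z = (125 - 115.2)/43.0646 = 0.2276

0.2276


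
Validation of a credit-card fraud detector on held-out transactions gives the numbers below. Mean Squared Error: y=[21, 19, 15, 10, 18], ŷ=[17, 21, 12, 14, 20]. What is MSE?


Squared errors: (21-17)²=16, (19-21)²=4, (15-12)²=9, (10-14)²=16, (18-20)²=4
Sum = 49
MSE = 49/5 = 49/5

49/5


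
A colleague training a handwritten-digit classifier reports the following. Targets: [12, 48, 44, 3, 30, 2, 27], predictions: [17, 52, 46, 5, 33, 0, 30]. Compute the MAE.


Absolute errors: |12-17|=5, |48-52|=4, |44-46|=2, |3-5|=2, |30-33|=3, |2-0|=2, |27-30|=3
Sum = 21
MAE = 21/7 = 3

3


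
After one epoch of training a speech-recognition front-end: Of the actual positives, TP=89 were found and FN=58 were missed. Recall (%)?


Recall = TP/(TP+FN)
= 89/(89+58)
= 89/147 = 60.54%

60.54%


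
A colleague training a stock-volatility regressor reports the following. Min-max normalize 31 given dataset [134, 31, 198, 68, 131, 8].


min=8, max=198
(31-8)/(198-8) = 23/190 = 0.1211

0.1211


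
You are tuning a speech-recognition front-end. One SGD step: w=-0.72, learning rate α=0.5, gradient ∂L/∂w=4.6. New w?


w_new = w - α·∇
= -0.72 - 0.5·4.6
= -0.72 - 2.3
= -3.02

-3.02


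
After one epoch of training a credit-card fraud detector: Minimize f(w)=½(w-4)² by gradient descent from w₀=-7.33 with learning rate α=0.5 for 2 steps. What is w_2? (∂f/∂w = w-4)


step 1: grad = -7.33-4 = -11.33; w = -7.33 - 0.5·(-11.33) = -1.665
step 2: grad = -1.665-4 = -5.665; w = -1.665 - 0.5·(-5.665) = 1.1675

1.1675


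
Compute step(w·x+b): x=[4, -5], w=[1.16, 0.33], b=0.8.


z = (4)·(1.16) + (-5)·(0.33) + 0.8
  = 3.79
step(z) = 1 (z≥0)

1


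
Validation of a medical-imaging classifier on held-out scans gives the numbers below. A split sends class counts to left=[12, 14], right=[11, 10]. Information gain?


Parent = [23, 24], H_parent = 0.9997
H_left = 0.9957 (n=26), H_right = 0.9984 (n=21)
H_children = (26/47)·0.9957 + (21/47)·0.9984 = 0.9969
IG = 0.9997 - 0.9969 = 0.0028

0.0028


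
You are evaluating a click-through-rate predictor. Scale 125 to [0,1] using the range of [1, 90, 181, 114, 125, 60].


min=1, max=181
(125-1)/(181-1) = 124/180 = 0.6889

0.6889


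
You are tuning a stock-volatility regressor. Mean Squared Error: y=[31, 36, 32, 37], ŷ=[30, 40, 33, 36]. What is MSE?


Squared errors: (31-30)²=1, (36-40)²=16, (32-33)²=1, (37-36)²=1
Sum = 19
MSE = 19/4 = 19/4

19/4


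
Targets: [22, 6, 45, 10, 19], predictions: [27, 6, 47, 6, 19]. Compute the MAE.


Absolute errors: |22-27|=5, |6-6|=0, |45-47|=2, |10-6|=4, |19-19|=0
Sum = 11
MAE = 11/5 = 11/5

11/5


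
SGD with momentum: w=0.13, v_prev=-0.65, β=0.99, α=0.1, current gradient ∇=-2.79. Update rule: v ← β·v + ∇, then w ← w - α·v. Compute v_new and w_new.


v_new = 0.99·-0.65 - 2.79 = -0.6435 - 2.79 = -3.4335
w_new = 0.13 - 0.1·-3.4335 = 0.13 + 0.34335 = 0.47335

v_new=-3.4335, w_new=0.47335


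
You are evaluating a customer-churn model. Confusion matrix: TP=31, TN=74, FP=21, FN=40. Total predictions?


Total = TP + TN + FP + FN
= 31 + 74 + 21 + 40
= 166
(Predicted positive: 52, predicted negative: 114)

166


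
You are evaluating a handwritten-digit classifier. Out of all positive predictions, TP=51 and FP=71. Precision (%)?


Precision = TP/(TP+FP)
= 51/(51+71)
= 51/122 = 41.8%

41.8%


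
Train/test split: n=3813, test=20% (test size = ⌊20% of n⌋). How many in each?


Test = ⌊3813·20/100⌋ = 762
Train = 3813 - 762 = 3051

Train: 3051, Test: 762


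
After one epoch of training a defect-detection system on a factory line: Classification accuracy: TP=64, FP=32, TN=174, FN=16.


Accuracy = (TP+TN)/(TP+TN+FP+FN)
= (64+174)/(286)
= 238/286 = 83.22%

83.22%


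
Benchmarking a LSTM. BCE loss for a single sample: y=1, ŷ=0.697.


BCE = -[y·ln(p) + (1-y)·ln(1-p)]
= -1·ln(0.697) - 0
= -ln(0.697) = 0.361

0.361


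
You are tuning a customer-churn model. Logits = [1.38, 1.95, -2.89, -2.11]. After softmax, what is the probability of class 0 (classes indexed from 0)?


Exponentials: e^1.38=3.9749, e^1.95=7.0287, e^-2.89=0.0556, e^-2.11=0.1212
Sum = 11.1804
Softmax = [0.3555, 0.6287, 0.005, 0.0108]
p[0] = 3.9749/11.1804 = 0.3555

0.3555


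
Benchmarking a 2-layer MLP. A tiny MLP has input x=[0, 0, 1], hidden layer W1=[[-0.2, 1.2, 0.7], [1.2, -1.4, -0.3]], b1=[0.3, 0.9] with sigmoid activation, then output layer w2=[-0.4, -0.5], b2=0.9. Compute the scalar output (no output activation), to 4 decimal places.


z1[0] = (-0.2)·(0) + (1.2)·(0) + (0.7)·(1) + 0.3 = 1.0
z1[1] = (1.2)·(0) + (-1.4)·(0) + (-0.3)·(1) + 0.9 = 0.6
h = sigmoid(z1) = [0.7311, 0.6457]
output = (-0.4)·(0.7311) + (-0.5)·(0.6457) + 0.9 = 0.2847

0.2847


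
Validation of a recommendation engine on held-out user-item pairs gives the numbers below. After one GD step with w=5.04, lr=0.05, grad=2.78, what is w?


w_new = w - α·∇
= 5.04 - 0.05·2.78
= 5.04 - 0.139
= 4.901

4.901


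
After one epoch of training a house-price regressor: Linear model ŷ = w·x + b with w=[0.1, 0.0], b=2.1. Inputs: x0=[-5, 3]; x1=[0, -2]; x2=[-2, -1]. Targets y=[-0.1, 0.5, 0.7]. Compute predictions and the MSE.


ŷ0 = (0.1)·(-5) + (0.0)·(3) + 2.1 = 1.6
ŷ1 = (0.1)·(0) + (0.0)·(-2) + 2.1 = 2.1
ŷ2 = (0.1)·(-2) + (0.0)·(-1) + 2.1 = 1.9
errors² = [2.89, 2.56, 1.44]
MSE = 6.8900/3 = 2.2967

2.2967


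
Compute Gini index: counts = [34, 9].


Probabilities: [34/43, 9/43] ≈ [0.7907, 0.2093]
Σpᵢ² = (1156 + 81)/43² = 1237/1849
Gini = 1 - Σpᵢ² = 1 - 1237/1849 = 0.331

0.331


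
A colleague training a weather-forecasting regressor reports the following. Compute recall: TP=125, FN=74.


Recall = TP/(TP+FN)
= 125/(125+74)
= 125/199 = 62.81%

62.81%


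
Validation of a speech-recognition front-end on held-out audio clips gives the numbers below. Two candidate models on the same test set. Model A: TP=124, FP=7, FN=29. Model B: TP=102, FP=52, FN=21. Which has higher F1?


Model A: P=124/131=0.9466, R=124/153=0.8105, F1=2PR/(P+R)=2TP/(2TP+FP+FN)=248/284=0.8732
Model B: P=102/154=0.6623, R=102/123=0.8293, F1=2PR/(P+R)=2TP/(2TP+FP+FN)=204/277=0.7365
0.8732 > 0.7365 → Model A

Model A


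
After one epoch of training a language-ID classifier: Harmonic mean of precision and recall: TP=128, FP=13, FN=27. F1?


Precision = 128/141 = 0.9078
Recall = 128/155 = 0.8258
F1 = 2·P·R/(P+R) = 2·TP/(2·TP+FP+FN) = 256/(256+13+27) = 256/296 = 0.8649

0.8649


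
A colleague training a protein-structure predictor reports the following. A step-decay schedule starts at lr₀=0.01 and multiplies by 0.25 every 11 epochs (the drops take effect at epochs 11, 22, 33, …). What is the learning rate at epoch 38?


n_drops = ⌊38/11⌋ = 3
lr = 0.01·0.25^3 = 0.01·0.015625 = 0.00015625

0.00015625


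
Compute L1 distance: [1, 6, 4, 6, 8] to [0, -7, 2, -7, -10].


d = |1-0| + |6+ 7| + |4-2| + |6+ 7| + |8+ 10|
  = 1 + 13 + 2 + 13 + 18
  = 47

47


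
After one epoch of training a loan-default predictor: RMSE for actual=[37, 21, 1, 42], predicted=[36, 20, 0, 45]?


MSE = 12/4 = 3
RMSE = √(12/4) = 1.7321

1.7321


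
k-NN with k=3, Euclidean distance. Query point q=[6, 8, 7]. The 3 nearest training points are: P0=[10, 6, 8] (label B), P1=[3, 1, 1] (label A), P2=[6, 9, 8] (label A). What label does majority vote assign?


d(q,P0) = 4.5826  (label B)
d(q,P1) = 9.6954  (label A)
d(q,P2) = 1.4142  (label A)
Votes: A=2, B=1
Majority → A

A


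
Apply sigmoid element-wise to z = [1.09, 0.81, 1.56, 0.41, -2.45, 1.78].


σ(1.09) = 1/(1+e^-1.09) = 0.7484
σ(0.81) = 1/(1+e^-0.81) = 0.6921
σ(1.56) = 1/(1+e^-1.56) = 0.8264
σ(0.41) = 1/(1+e^-0.41) = 0.6011
σ(-2.45) = 1/(1+e^2.45) = 0.0794
σ(1.78) = 1/(1+e^-1.78) = 0.8557
result = [0.7484, 0.6921, 0.8264, 0.6011, 0.0794, 0.8557]

[0.7484, 0.6921, 0.8264, 0.6011, 0.0794, 0.8557]


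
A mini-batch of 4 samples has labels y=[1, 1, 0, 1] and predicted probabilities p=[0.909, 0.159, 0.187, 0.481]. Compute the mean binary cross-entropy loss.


L[0] = -ln(0.909) = 0.0954
L[1] = -ln(0.159) = 1.8389
L[2] = -ln(1-0.187) = -ln(0.813) = 0.207
L[3] = -ln(0.481) = 0.7319
mean = (0.0954 + 1.8389 + 0.207 + 0.7319)/4 = 0.7183

0.7183


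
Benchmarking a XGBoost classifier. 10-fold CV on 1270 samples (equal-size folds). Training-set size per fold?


Fold size = 1270/10 = 127
Training per fold = 1270 - 127 = 1143

1143


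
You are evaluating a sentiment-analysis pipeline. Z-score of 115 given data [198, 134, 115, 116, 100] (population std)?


μ = 132.6, σ = 34.4302
z = (115 - 132.6)/34.4302 = -0.5112

-0.5112


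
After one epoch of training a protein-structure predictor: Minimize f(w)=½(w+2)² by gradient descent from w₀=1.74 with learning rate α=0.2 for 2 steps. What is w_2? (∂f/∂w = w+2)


step 1: grad = 1.74+2 = 3.74; w = 1.74 - 0.2·(3.74) = 0.992
step 2: grad = 0.992+2 = 2.992; w = 0.992 - 0.2·(2.992) = 0.3936

0.3936


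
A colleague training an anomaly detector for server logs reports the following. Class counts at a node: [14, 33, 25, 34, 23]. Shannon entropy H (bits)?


Probabilities: [14/129, 33/129, 25/129, 34/129, 23/129] ≈ [0.1085, 0.2558, 0.1938, 0.2636, 0.1783]
H = -((14/129)·log₂(14/129) + (33/129)·log₂(33/129) + (25/129)·log₂(25/129) + (34/129)·log₂(34/129) + (23/129)·log₂(23/129))
  = 2.2602 bits

2.2602 bits


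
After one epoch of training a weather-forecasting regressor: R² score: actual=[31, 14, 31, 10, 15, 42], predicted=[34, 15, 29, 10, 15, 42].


ȳ = 23.8333
SS_res = Σ(y-ŷ)² = 14
SS_tot = Σ(y-ȳ)² = 798.83
R² = 1 - SS_res/SS_tot = 1 - 0.0175 = 0.9825

0.9825


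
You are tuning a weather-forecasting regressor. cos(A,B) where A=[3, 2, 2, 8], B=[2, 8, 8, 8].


A·B = 3·2 + 2·8 + 2·8 + 8·8 = 102
‖A‖ = √81 = 9, ‖B‖ = √196 = 14
cos = 102/(√81·√196) = 102/√15876 = 0.8095

0.8095


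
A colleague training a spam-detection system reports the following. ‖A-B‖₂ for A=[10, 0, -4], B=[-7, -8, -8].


d = √((10+ 7)² + (0+ 8)² + (-4+ 8)²)
  = √(289 + 64 + 16)
  = √369 = 19.2094

19.2094


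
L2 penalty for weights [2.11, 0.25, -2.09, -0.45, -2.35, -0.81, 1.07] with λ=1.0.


‖w‖₂² = (2.11)² + (0.25)² + (-2.09)² + (-0.45)² + (-2.35)² + (-0.81)² + (1.07)²
     = 4.4521 + 0.0625 + 4.3681 + 0.2025 + 5.5225 + 0.6561 + 1.1449
     = 16.4087
λ·‖w‖₂² = 1.0·16.4087 = 16.4087

16.4087


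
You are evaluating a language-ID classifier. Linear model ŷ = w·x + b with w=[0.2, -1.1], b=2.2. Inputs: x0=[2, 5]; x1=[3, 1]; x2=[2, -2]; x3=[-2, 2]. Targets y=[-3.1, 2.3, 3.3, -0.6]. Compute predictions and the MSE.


ŷ0 = (0.2)·(2) + (-1.1)·(5) + 2.2 = -2.9
ŷ1 = (0.2)·(3) + (-1.1)·(1) + 2.2 = 1.7
ŷ2 = (0.2)·(2) + (-1.1)·(-2) + 2.2 = 4.8
ŷ3 = (0.2)·(-2) + (-1.1)·(2) + 2.2 = -0.4
errors² = [0.04, 0.36, 2.25, 0.04]
MSE = 2.6900/4 = 0.6725

0.6725


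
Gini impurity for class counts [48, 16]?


Probabilities: [48/64, 16/64] ≈ [0.75, 0.25]
Σpᵢ² = (2304 + 256)/64² = 2560/4096
Gini = 1 - Σpᵢ² = 1 - 2560/4096 = 0.375

0.375


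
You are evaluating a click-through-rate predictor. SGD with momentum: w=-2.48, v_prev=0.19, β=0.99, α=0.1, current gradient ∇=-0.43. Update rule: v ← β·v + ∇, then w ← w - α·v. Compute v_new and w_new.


v_new = 0.99·0.19 - 0.43 = 0.1881 - 0.43 = -0.2419
w_new = -2.48 - 0.1·-0.2419 = -2.48 + 0.02419 = -2.45581

v_new=-0.2419, w_new=-2.45581


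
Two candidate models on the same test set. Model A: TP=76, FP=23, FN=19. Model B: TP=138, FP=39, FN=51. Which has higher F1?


Model A: P=76/99=0.7677, R=76/95=0.8, F1=2PR/(P+R)=2TP/(2TP+FP+FN)=152/194=0.7835
Model B: P=138/177=0.7797, R=138/189=0.7302, F1=2PR/(P+R)=2TP/(2TP+FP+FN)=276/366=0.7541
0.7835 > 0.7541 → Model A

Model A


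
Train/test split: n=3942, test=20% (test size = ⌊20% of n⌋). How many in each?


Test = ⌊3942·20/100⌋ = 788
Train = 3942 - 788 = 3154

Train: 3154, Test: 788


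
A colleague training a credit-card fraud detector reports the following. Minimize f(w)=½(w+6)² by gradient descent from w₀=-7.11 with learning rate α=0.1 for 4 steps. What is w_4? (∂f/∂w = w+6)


step 1: grad = -7.11+6 = -1.11; w = -7.11 - 0.1·(-1.11) = -6.999
step 2: grad = -6.999+6 = -0.999; w = -6.999 - 0.1·(-0.999) = -6.8991
step 3: grad = -6.8991+6 = -0.8991; w = -6.8991 - 0.1·(-0.8991) = -6.80919
step 4: grad = -6.80919+6 = -0.80919; w = -6.80919 - 0.1·(-0.80919) = -6.728271

-6.728271


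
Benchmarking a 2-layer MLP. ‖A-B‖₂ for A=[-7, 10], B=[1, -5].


d = √((-7-1)² + (10+ 5)²)
  = √(64 + 225)
  = √289 = 17.0

17.0


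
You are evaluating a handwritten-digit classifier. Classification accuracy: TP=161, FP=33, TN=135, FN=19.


Accuracy = (TP+TN)/(TP+TN+FP+FN)
= (161+135)/(348)
= 296/348 = 85.06%

85.06%


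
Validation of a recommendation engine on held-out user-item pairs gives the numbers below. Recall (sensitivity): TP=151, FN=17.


Recall = TP/(TP+FN)
= 151/(151+17)
= 151/168 = 89.88%

89.88%


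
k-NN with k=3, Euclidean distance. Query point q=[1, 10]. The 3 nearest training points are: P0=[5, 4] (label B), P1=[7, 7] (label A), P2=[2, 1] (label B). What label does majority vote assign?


d(q,P0) = 7.2111  (label B)
d(q,P1) = 6.7082  (label A)
d(q,P2) = 9.0554  (label B)
Votes: A=1, B=2
Majority → B

B


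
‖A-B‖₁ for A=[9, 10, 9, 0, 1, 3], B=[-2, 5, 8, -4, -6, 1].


d = |9+ 2| + |10-5| + |9-8| + |0+ 4| + |1+ 6| + |3-1|
  = 11 + 5 + 1 + 4 + 7 + 2
  = 30

30


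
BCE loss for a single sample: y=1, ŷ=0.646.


BCE = -[y·ln(p) + (1-y)·ln(1-p)]
= -1·ln(0.646) - 0
= -ln(0.646) = 0.437

0.437


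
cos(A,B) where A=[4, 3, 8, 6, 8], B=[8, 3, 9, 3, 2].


A·B = 4·8 + 3·3 + 8·9 + 6·3 + 8·2 = 147
‖A‖ = √189 = 13.7477, ‖B‖ = √167 = 12.9228
cos = 147/(√189·√167) = 147/√31563 = 0.8274

0.8274


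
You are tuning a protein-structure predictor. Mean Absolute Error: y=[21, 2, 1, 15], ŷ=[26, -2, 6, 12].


Absolute errors: |21-26|=5, |2+ 2|=4, |1-6|=5, |15-12|=3
Sum = 17
MAE = 17/4 = 17/4

17/4


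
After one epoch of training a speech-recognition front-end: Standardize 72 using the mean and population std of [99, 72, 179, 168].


μ = 129.5, σ = 45.1913
z = (72 - 129.5)/45.1913 = -1.2724

-1.2724


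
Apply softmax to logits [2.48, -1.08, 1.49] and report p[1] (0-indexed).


Exponentials: e^2.48=11.9413, e^-1.08=0.3396, e^1.49=4.4371
Sum = 16.718
Softmax = [0.7143, 0.0203, 0.2654]
p[1] = 0.3396/16.718 = 0.0203

0.0203


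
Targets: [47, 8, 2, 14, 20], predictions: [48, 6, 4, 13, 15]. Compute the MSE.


Squared errors: (47-48)²=1, (8-6)²=4, (2-4)²=4, (14-13)²=1, (20-15)²=25
Sum = 35
MSE = 35/5 = 7

7


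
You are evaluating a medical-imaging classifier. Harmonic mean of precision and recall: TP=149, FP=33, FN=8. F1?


Precision = 149/182 = 0.8187
Recall = 149/157 = 0.949
F1 = 2·P·R/(P+R) = 2·TP/(2·TP+FP+FN) = 298/(298+33+8) = 298/339 = 0.8791

0.8791


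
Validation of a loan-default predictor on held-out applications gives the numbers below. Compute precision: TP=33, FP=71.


Precision = TP/(TP+FP)
= 33/(33+71)
= 33/104 = 31.73%

31.73%


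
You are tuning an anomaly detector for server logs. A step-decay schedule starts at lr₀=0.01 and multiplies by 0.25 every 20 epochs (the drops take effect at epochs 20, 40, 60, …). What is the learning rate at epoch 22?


n_drops = ⌊22/20⌋ = 1
lr = 0.01·0.25^1 = 0.01·0.25 = 0.0025

0.0025


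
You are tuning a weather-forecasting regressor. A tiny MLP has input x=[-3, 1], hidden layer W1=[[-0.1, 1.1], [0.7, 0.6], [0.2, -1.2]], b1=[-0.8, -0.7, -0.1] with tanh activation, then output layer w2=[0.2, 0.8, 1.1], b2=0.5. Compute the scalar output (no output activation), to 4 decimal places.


z1[0] = (-0.1)·(-3) + (1.1)·(1) - 0.8 = 0.6
z1[1] = (0.7)·(-3) + (0.6)·(1) - 0.7 = -2.2
z1[2] = (0.2)·(-3) + (-1.2)·(1) - 0.1 = -1.9
h = tanh(z1) = [0.537, -0.9757, -0.9562]
output = (0.2)·(0.537) + (0.8)·(-0.9757) + (1.1)·(-0.9562) + 0.5 = -1.225

-1.225


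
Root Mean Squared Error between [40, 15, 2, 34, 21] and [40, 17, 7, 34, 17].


MSE = 45/5 = 9
RMSE = √(45/5) = 3.0

3.0


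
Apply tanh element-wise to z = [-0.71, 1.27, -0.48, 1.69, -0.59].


tanh(-0.71) = -0.6107
tanh(1.27) = 0.8538
tanh(-0.48) = -0.4462
tanh(1.69) = 0.9341
tanh(-0.59) = -0.5299
result = [-0.6107, 0.8538, -0.4462, 0.9341, -0.5299]

[-0.6107, 0.8538, -0.4462, 0.9341, -0.5299]


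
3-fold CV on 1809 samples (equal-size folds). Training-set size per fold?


Fold size = 1809/3 = 603
Training per fold = 1809 - 603 = 1206

1206


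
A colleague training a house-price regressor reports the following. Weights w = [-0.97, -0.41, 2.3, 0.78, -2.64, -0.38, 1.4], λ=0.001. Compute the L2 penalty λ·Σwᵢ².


‖w‖₂² = (-0.97)² + (-0.41)² + (2.3)² + (0.78)² + (-2.64)² + (-0.38)² + (1.4)²
     = 0.9409 + 0.1681 + 5.29 + 0.6084 + 6.9696 + 0.1444 + 1.96
     = 16.0814
λ·‖w‖₂² = 0.001·16.0814 = 0.016081

0.016081


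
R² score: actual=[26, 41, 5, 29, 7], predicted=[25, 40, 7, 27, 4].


ȳ = 21.6
SS_res = Σ(y-ŷ)² = 19
SS_tot = Σ(y-ȳ)² = 939.2
R² = 1 - SS_res/SS_tot = 1 - 0.0202 = 0.9798

0.9798


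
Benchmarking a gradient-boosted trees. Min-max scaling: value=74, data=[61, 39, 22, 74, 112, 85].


min=22, max=112
(74-22)/(112-22) = 52/90 = 0.5778

0.5778


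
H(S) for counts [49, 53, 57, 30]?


Probabilities: [49/189, 53/189, 57/189, 30/189] ≈ [0.2593, 0.2804, 0.3016, 0.1587]
H = -((49/189)·log₂(49/189) + (53/189)·log₂(53/189) + (57/189)·log₂(57/189) + (30/189)·log₂(30/189))
  = 1.9623 bits

1.9623 bits


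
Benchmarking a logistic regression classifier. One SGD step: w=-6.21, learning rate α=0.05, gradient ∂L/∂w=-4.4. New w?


w_new = w - α·∇
= -6.21 - 0.05·-4.4
= -6.21 + 0.22
= -5.99

-5.99


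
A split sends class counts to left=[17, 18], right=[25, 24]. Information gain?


Parent = [42, 42], H_parent = 1
H_left = 0.9994 (n=35), H_right = 0.9997 (n=49)
H_children = (35/84)·0.9994 + (49/84)·0.9997 = 0.9996
IG = 1 - 0.9996 = 0.0004

0.0004


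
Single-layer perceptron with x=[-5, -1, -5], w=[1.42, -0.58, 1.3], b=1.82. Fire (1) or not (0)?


z = (-5)·(1.42) + (-1)·(-0.58) + (-5)·(1.3) + 1.82
  = -11.2
step(z) = 0 (z<0)

0


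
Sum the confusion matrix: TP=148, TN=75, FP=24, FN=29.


Total = TP + TN + FP + FN
= 148 + 75 + 24 + 29
= 276
(Predicted positive: 172, predicted negative: 104)

276


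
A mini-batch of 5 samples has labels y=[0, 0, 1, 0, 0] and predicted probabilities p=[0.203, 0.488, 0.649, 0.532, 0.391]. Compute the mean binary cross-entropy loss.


L[0] = -ln(1-0.203) = -ln(0.797) = 0.2269
L[1] = -ln(1-0.488) = -ln(0.512) = 0.6694
L[2] = -ln(0.649) = 0.4323
L[3] = -ln(1-0.532) = -ln(0.468) = 0.7593
L[4] = -ln(1-0.391) = -ln(0.609) = 0.4959
mean = (0.2269 + 0.6694 + 0.4323 + 0.7593 + 0.4959)/5 = 0.5168

0.5168


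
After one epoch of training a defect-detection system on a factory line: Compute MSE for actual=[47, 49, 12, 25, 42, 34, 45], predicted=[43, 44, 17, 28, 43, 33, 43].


Squared errors: (47-43)²=16, (49-44)²=25, (12-17)²=25, (25-28)²=9, (42-43)²=1, (34-33)²=1, (45-43)²=4
Sum = 81
MSE = 81/7 = 81/7

81/7


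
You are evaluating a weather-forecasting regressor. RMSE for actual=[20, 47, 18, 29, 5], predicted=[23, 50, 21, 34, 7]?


MSE = 56/5 = 11.2
RMSE = √(56/5) = 3.3466

3.3466


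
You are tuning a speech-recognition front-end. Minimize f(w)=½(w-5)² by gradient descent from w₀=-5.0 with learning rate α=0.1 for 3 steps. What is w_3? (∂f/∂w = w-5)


step 1: grad = -5-5 = -10; w = -5 - 0.1·(-10) = -4
step 2: grad = -4-5 = -9; w = -4 - 0.1·(-9) = -3.1
step 3: grad = -3.1-5 = -8.1; w = -3.1 - 0.1·(-8.1) = -2.29

-2.29


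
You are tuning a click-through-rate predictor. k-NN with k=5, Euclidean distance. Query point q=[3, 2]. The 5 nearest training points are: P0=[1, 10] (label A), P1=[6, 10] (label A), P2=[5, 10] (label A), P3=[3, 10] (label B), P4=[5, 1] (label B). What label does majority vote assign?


d(q,P0) = 8.2462  (label A)
d(q,P1) = 8.544  (label A)
d(q,P2) = 8.2462  (label A)
d(q,P3) = 8.0  (label B)
d(q,P4) = 2.2361  (label B)
Votes: A=3, B=2
Majority → A

A


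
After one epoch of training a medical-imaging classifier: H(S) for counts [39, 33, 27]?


Probabilities: [39/99, 33/99, 27/99] ≈ [0.3939, 0.3333, 0.2727]
H = -((39/99)·log₂(39/99) + (33/99)·log₂(33/99) + (27/99)·log₂(27/99))
  = 1.569 bits

1.569 bits


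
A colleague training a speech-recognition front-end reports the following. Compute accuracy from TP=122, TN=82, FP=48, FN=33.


Accuracy = (TP+TN)/(TP+TN+FP+FN)
= (122+82)/(285)
= 204/285 = 71.58%

71.58%


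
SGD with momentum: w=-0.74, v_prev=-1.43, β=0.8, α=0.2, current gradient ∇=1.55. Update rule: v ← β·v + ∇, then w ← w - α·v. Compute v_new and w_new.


v_new = 0.8·-1.43 + 1.55 = -1.144 + 1.55 = 0.406
w_new = -0.74 - 0.2·0.406 = -0.74 - 0.0812 = -0.8212

v_new=0.406, w_new=-0.8212


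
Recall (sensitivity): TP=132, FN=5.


Recall = TP/(TP+FN)
= 132/(132+5)
= 132/137 = 96.35%

96.35%


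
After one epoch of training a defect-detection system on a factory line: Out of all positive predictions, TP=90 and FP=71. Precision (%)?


Precision = TP/(TP+FP)
= 90/(90+71)
= 90/161 = 55.9%

55.9%


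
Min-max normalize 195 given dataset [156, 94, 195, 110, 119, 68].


min=68, max=195
(195-68)/(195-68) = 127/127 = 1.0

1.0


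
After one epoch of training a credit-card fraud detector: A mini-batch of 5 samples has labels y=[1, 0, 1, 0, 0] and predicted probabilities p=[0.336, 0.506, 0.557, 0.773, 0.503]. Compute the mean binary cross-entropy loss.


L[0] = -ln(0.336) = 1.0906
L[1] = -ln(1-0.506) = -ln(0.494) = 0.7052
L[2] = -ln(0.557) = 0.5852
L[3] = -ln(1-0.773) = -ln(0.227) = 1.4828
L[4] = -ln(1-0.503) = -ln(0.497) = 0.6992
mean = (1.0906 + 0.7052 + 0.5852 + 1.4828 + 0.6992)/5 = 0.9126

0.9126


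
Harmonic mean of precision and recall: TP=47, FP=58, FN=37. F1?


Precision = 47/105 = 0.4476
Recall = 47/84 = 0.5595
F1 = 2·P·R/(P+R) = 2·TP/(2·TP+FP+FN) = 94/(94+58+37) = 94/189 = 0.4974

0.4974


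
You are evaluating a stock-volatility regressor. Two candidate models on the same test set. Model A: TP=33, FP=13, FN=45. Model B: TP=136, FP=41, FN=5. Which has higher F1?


Model A: P=33/46=0.7174, R=33/78=0.4231, F1=2PR/(P+R)=2TP/(2TP+FP+FN)=66/124=0.5323
Model B: P=136/177=0.7684, R=136/141=0.9645, F1=2PR/(P+R)=2TP/(2TP+FP+FN)=272/318=0.8553
0.5323 < 0.8553 → Model B

Model B


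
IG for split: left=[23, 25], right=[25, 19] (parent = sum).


Parent = [48, 44], H_parent = 0.9986
H_left = 0.9987 (n=48), H_right = 0.9865 (n=44)
H_children = (48/92)·0.9987 + (44/92)·0.9865 = 0.9929
IG = 0.9986 - 0.9929 = 0.0057

0.0057


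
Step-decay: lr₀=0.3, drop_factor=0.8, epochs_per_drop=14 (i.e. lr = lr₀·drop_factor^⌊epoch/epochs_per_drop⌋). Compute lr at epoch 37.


n_drops = ⌊37/14⌋ = 2
lr = 0.3·0.8^2 = 0.3·0.64 = 0.192

0.192


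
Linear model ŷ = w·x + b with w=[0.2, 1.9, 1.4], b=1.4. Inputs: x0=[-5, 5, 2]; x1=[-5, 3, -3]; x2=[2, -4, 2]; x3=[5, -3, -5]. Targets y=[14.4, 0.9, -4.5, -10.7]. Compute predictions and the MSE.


ŷ0 = (0.2)·(-5) + (1.9)·(5) + (1.4)·(2) + 1.4 = 12.7
ŷ1 = (0.2)·(-5) + (1.9)·(3) + (1.4)·(-3) + 1.4 = 1.9
ŷ2 = (0.2)·(2) + (1.9)·(-4) + (1.4)·(2) + 1.4 = -3.0
ŷ3 = (0.2)·(5) + (1.9)·(-3) + (1.4)·(-5) + 1.4 = -10.3
errors² = [2.89, 1.0, 2.25, 0.16]
MSE = 6.3000/4 = 1.575

1.575


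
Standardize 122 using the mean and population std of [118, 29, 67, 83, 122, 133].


μ = 92, σ = 36.3593
z = (122 - 92)/36.3593 = 0.8251

0.8251


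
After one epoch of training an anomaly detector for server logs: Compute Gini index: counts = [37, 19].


Probabilities: [37/56, 19/56] ≈ [0.6607, 0.3393]
Σpᵢ² = (1369 + 361)/56² = 1730/3136
Gini = 1 - Σpᵢ² = 1 - 1730/3136 = 0.4483

0.4483


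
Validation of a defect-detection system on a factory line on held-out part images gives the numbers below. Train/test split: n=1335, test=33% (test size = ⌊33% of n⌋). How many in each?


Test = ⌊1335·33/100⌋ = 440
Train = 1335 - 440 = 895

Train: 895, Test: 440


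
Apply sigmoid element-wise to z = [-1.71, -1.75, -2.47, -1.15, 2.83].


σ(-1.71) = 1/(1+e^1.71) = 0.1532
σ(-1.75) = 1/(1+e^1.75) = 0.148
σ(-2.47) = 1/(1+e^2.47) = 0.078
σ(-1.15) = 1/(1+e^1.15) = 0.2405
σ(2.83) = 1/(1+e^-2.83) = 0.9443
result = [0.1532, 0.148, 0.078, 0.2405, 0.9443]

[0.1532, 0.148, 0.078, 0.2405, 0.9443]


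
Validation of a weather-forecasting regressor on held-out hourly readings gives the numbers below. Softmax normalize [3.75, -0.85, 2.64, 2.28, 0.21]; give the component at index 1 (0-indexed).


Exponentials: e^3.75=42.5211, e^-0.85=0.4274, e^2.64=14.0132, e^2.28=9.7767, e^0.21=1.2337
Sum = 67.9721
Softmax = [0.6256, 0.0063, 0.2062, 0.1438, 0.0181]
p[1] = 0.4274/67.9721 = 0.0063

0.0063


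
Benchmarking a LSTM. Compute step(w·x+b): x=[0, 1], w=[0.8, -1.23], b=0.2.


z = (0)·(0.8) + (1)·(-1.23) + 0.2
  = -1.03
step(z) = 0 (z<0)

0


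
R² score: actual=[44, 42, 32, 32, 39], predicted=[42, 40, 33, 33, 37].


ȳ = 37.8
SS_res = Σ(y-ŷ)² = 14
SS_tot = Σ(y-ȳ)² = 124.8
R² = 1 - SS_res/SS_tot = 1 - 0.1122 = 0.8878

0.8878


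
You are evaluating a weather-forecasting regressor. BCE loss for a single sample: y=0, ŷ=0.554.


BCE = -[y·ln(p) + (1-y)·ln(1-p)]
= -0 - 1·ln(1-0.554)
= -ln(0.446) = 0.8074

0.8074


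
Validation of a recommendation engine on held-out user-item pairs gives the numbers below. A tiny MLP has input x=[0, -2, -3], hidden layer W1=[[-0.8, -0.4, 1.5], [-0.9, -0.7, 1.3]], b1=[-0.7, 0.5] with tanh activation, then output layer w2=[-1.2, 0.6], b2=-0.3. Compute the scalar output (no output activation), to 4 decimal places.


z1[0] = (-0.8)·(0) + (-0.4)·(-2) + (1.5)·(-3) - 0.7 = -4.4
z1[1] = (-0.9)·(0) + (-0.7)·(-2) + (1.3)·(-3) + 0.5 = -2.0
h = tanh(z1) = [-0.9997, -0.964]
output = (-1.2)·(-0.9997) + (0.6)·(-0.964) - 0.3 = 0.3212

0.3212


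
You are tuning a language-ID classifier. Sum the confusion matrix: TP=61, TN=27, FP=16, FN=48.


Total = TP + TN + FP + FN
= 61 + 27 + 16 + 48
= 152
(Predicted positive: 77, predicted negative: 75)

152


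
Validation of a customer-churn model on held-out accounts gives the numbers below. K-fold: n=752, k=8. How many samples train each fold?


Fold size = 752/8 = 94
Training per fold = 752 - 94 = 658

658


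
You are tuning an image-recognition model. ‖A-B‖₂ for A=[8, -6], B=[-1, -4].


d = √((8+ 1)² + (-6+ 4)²)
  = √(81 + 4)
  = √85 = 9.2195

9.2195


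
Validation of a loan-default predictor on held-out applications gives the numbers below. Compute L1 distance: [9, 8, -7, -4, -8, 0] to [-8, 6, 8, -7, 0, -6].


d = |9+ 8| + |8-6| + |-7-8| + |-4+ 7| + |-8-0| + |0+ 6|
  = 17 + 2 + 15 + 3 + 8 + 6
  = 51

51


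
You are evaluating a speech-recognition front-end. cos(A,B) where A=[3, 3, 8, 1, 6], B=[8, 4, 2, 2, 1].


A·B = 3·8 + 3·4 + 8·2 + 1·2 + 6·1 = 60
‖A‖ = √119 = 10.9087, ‖B‖ = √89 = 9.434
cos = 60/(√119·√89) = 60/√10591 = 0.583

0.583


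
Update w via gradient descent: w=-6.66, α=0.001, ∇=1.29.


w_new = w - α·∇
= -6.66 - 0.001·1.29
= -6.66 - 0.00129
= -6.66129

-6.66129


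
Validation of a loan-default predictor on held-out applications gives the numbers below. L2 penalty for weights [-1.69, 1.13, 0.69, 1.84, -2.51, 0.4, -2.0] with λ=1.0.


‖w‖₂² = (-1.69)² + (1.13)² + (0.69)² + (1.84)² + (-2.51)² + (0.4)² + (-2.0)²
     = 2.8561 + 1.2769 + 0.4761 + 3.3856 + 6.3001 + 0.16 + 4
     = 18.4548
λ·‖w‖₂² = 1.0·18.4548 = 18.4548

18.4548
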